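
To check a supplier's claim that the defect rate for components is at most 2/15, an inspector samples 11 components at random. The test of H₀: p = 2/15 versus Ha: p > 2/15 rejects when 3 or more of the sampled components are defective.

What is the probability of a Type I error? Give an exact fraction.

2209953752/12814453125

The significance level is the probability, assuming p = 2/15, of seeing 3 or more defectives in 11 draws.
Via the complement, α = 1 − Σ_{j=0}^{2} C(11,j)(2/15)^j(13/15)^{11-j} = 2209953752/12814453125.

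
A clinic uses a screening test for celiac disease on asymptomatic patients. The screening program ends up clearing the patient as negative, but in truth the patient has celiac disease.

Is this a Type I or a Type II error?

Type II error

The null hypothesis here is that the patient does not have celiac disease.
'Clearing the patient as negative' corresponds to failing to reject H₀.
H₀ was not rejected but H₀ is false — a Type II error (false negative).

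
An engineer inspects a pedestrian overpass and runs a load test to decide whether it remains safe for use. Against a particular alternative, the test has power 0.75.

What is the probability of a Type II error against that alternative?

Power = 1 − β, so β = 1 − 0.75 = 0.25.

0.25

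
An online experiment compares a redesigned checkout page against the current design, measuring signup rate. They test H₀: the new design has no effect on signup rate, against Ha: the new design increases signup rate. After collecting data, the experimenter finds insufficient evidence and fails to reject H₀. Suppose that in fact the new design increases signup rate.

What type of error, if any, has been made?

Type II error

H₀ was not rejected, but H₀ is actually false.
Failing to reject a false null hypothesis is a Type II error (false negative).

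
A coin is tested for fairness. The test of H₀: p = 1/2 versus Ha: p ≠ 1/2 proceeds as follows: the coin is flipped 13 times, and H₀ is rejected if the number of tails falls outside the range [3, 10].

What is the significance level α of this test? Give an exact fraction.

23/1024

The significance level is the null-hypothesis probability of the rejection region {≤2} ∪ {≥11}.
Each tail has probability (1 + 13 + 78)/8192; doubling gives α = 184/8192 = 23/1024.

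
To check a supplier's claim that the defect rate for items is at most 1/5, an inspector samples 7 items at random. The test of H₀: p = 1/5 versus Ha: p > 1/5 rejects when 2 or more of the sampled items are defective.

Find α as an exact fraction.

The significance level is the probability, assuming p = 1/5, of seeing 2 or more defectives in 7 draws.
Via the complement, α = 1 − Σ_{j=0}^{1} C(7,j)(1/5)^j(4/5)^{7-j} = 33069/78125.

33069/78125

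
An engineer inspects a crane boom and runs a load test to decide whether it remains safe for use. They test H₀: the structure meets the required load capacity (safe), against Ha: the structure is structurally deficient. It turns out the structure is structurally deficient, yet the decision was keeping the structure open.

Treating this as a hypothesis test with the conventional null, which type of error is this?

'Keeping the structure open' corresponds to failing to reject H₀.
H₀ was not rejected but H₀ is false — a Type II error (false negative).

Type II error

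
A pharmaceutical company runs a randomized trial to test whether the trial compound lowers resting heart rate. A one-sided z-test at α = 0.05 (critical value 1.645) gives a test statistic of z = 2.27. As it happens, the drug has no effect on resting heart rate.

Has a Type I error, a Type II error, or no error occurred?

Type I error

The conventional null hypothesis is that the drug has no effect on resting heart rate.
Since z = 2.27 > z* = 1.645, H₀ is rejected.
H₀ is true (actually the drug has no effect on resting heart rate).
Rejecting a true H₀ is a Type I error.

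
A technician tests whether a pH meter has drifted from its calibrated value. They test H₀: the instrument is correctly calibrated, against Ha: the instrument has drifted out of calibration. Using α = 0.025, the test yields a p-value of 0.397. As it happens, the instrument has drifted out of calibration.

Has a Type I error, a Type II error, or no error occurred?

Type II error

Since p = 0.397 ≥ α = 0.025, H₀ is not rejected.
H₀ is false (actually the instrument has drifted out of calibration).
Failing to reject a false H₀ is a Type II error.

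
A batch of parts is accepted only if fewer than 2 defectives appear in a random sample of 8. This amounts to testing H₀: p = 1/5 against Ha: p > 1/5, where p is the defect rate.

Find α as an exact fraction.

194017/390625

α = P(reject H₀ | H₀ true) = P(Y ≥ 2 | p = 1/5), Y ~ Binomial(8, 1/5).
α = 1 − P(Y ≤ 1) = 1 − 196608/390625 = 194017/390625.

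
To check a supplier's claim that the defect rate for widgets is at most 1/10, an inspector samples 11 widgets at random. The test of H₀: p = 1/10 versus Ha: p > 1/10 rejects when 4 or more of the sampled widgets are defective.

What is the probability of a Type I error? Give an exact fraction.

The significance level is the probability, assuming p = 1/10, of seeing 4 or more defectives in 11 draws.
Computing the lower-tail complement: 1 − 2453663097/2500000000 = 46336903/2500000000.

46336903/2500000000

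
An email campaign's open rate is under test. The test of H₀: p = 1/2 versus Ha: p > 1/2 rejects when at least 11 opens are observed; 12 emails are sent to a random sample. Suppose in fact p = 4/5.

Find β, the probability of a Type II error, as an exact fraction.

A Type II error is failing to reject when Ha holds: with p = 4/5, β = P(Y ≤ 10).
Adding the binomial probabilities P(Y=0)+…+P(Y=10) at p = 4/5 gives 177031761/244140625.

177031761/244140625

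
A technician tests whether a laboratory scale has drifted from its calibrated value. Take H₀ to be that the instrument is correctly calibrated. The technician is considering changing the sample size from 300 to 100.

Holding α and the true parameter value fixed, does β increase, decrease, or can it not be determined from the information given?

It increases.

Reducing n widens both sampling distributions, so the test has less ability to distinguish Ha from H₀.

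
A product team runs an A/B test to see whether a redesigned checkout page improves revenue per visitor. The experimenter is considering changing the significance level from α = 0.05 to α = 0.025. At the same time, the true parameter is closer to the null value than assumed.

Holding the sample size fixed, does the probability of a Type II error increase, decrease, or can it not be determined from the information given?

It increases.

A smaller α moves the rejection region further into the tail. With the alternative true, more outcomes now fall outside the rejection region, so failing to reject becomes more likely. A smaller true effect puts the Ha sampling distribution closer to H₀, so more of it falls in the non-rejection region. Both changes push β in the same direction.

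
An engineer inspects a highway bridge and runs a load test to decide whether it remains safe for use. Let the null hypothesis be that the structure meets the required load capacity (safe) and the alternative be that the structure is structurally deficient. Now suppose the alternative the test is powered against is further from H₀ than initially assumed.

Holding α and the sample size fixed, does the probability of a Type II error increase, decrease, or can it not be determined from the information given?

It decreases.

A larger true effect moves the Ha sampling distribution further from the H₀ critical value, making rejection more likely when Ha is true.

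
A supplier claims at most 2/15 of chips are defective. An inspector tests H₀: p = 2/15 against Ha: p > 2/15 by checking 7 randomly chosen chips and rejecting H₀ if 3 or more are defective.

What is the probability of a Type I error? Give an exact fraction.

Under H₀, S ~ Binomial(7, 2/15); the Type I error rate is P(S ≥ 3).
Computing the lower-tail complement: 1 − 10767497/11390625 = 623128/11390625.

623128/11390625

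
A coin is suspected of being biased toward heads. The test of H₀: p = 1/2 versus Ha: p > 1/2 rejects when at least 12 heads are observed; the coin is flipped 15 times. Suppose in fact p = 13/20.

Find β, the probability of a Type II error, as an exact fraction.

Under the alternative p = 13/20, K ~ Binomial(15, 13/20); β is the probability the test does not reject, P(K < 12).
Equivalently, β = 1 − P(K ≥ 12) = 6777270377107586237/8192000000000000000.

6777270377107586237/8192000000000000000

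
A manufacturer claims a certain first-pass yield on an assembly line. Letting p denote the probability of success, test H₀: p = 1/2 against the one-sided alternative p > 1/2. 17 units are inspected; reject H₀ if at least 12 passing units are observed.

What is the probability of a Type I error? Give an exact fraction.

4701/65536

α = P(reject H₀ | H₀ true) = P(K ≥ 12 | p = 1/2), with K ~ Binomial(17, 1/2).
P(K ≥ 12) = [C(17,12) + C(17,13) + C(17,14) + C(17,15) + C(17,16) + C(17,17)] / 2^17 = (6188 + 2380 + 680 + 136 + 17 + 1) / 131072 = 9402/131072 = 4701/65536.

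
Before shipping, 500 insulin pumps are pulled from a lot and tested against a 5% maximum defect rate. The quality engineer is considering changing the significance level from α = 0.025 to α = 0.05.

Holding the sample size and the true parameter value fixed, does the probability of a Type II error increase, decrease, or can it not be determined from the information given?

It decreases.

With a larger α the critical value moves toward the center, so more of the Ha sampling distribution lies in the rejection region.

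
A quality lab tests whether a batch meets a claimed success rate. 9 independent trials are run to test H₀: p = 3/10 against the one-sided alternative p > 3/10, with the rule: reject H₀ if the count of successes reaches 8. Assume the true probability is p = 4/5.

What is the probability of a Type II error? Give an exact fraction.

A Type II error is failing to reject when Ha holds: with p = 4/5, β = P(S ≤ 7).
Equivalently, β = 1 − P(S ≥ 8) = 1101157/1953125.

1101157/1953125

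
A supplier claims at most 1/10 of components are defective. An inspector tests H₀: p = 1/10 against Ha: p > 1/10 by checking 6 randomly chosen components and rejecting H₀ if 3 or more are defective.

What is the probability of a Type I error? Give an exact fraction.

317/20000

α = P(reject H₀ | H₀ true) = P(K ≥ 3 | p = 1/10), K ~ Binomial(6, 1/10).
Computing the lower-tail complement: 1 − 19683/20000 = 317/20000.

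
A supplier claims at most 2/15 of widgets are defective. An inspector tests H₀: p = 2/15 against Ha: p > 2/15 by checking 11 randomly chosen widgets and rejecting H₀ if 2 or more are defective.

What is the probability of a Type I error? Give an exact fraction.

The significance level is the probability, assuming p = 2/15, of seeing 2 or more defectives in 11 draws.
α = 1 − P(Y ≤ 1) = 1 − 965009442943/1729951171875 = 764941728932/1729951171875.

764941728932/1729951171875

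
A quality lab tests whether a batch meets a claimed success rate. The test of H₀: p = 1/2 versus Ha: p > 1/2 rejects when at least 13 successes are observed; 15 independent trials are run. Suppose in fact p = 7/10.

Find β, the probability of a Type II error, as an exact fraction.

A Type II error is failing to reject when Ha holds: with p = 7/10, β = P(Y ≤ 12).
Adding the binomial probabilities P(Y=0)+…+P(Y=12) at p = 7/10 gives 873172285377237/1000000000000000.

873172285377237/1000000000000000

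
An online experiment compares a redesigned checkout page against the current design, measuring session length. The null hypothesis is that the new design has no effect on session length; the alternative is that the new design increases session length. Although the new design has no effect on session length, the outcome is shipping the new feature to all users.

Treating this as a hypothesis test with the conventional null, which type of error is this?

Type I error

'Shipping the new feature to all users' corresponds to rejecting H₀.
H₀ was rejected but H₀ is true — a Type I error (false positive).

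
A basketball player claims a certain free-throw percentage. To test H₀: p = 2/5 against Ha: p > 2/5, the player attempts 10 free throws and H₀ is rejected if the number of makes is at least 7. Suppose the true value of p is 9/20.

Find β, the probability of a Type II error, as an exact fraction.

Under the alternative p = 9/20, X ~ Binomial(10, 9/20); β is the probability the test does not reject, P(X < 7).
Adding the binomial probabilities P(X=0)+…+P(X=6) at p = 9/20 gives 2298892939321/2560000000000.

2298892939321/2560000000000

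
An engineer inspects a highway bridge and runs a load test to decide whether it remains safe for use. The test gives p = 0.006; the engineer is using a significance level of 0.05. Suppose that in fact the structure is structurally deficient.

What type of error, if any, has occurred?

No error (correct decision).

The conventional null hypothesis is that the structure meets the required load capacity (safe).
Since p = 0.006 < α = 0.05, H₀ is rejected.
H₀ is false (actually the structure is structurally deficient).
The decision matches the true state — no error.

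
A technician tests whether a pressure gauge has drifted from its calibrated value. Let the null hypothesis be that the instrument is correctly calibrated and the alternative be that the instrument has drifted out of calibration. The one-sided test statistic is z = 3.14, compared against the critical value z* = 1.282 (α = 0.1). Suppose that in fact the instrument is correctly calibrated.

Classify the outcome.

Since z = 3.14 > z* = 1.282, H₀ is rejected.
H₀ is true (actually the instrument is correctly calibrated).
Rejecting a true H₀ is a Type I error.

Type I error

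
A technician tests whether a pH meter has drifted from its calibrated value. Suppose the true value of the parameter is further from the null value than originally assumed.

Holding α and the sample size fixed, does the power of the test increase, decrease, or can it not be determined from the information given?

It increases.

A larger true effect moves the Ha sampling distribution further from the H₀ critical value, making rejection more likely when Ha is true.
Since power = 1 − β and β decreases, power increases.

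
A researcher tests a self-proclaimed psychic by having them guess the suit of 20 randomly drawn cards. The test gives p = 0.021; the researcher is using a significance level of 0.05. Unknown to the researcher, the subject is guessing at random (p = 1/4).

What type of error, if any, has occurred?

The conventional null hypothesis is that the subject is guessing at random (p = 1/4).
Since p = 0.021 < α = 0.05, H₀ is rejected.
H₀ is true (actually the subject is guessing at random (p = 1/4)).
Rejecting a true H₀ is a Type I error.

Type I error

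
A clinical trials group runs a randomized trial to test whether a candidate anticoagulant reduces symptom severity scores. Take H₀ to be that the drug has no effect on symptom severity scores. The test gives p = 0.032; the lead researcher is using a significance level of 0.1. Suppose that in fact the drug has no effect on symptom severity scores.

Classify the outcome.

Since p = 0.032 < α = 0.1, H₀ is rejected.
H₀ is true (actually the drug has no effect on symptom severity scores).
Rejecting a true H₀ is a Type I error.

Type I error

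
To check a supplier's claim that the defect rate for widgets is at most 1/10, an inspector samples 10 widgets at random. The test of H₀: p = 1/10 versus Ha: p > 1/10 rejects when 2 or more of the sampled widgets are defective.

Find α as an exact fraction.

The significance level is the probability, assuming p = 1/10, of seeing 2 or more defectives in 10 draws.
α = 1 − P(K ≤ 1) = 1 − 7360989291/10000000000 = 2639010709/10000000000.

2639010709/10000000000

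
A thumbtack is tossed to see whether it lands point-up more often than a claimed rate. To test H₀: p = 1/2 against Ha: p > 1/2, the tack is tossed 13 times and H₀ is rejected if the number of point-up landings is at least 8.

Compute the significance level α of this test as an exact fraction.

595/2048

The Type I error probability is α = P(S ≥ 8) computed under H₀, where S ~ Binomial(13, 1/2).
Summing the upper tail: (1287 + 715 + 286 + 78 + 13 + 1) / 2^13 = 2380/8192 = 595/2048.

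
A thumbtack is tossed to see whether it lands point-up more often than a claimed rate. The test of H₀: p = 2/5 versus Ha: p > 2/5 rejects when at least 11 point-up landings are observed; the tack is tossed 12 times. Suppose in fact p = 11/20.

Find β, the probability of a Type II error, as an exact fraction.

A Type II error is failing to reject when Ha holds: with p = 11/20, β = P(S ≤ 10).
Adding the binomial probabilities P(S=0)+…+P(S=10) at p = 11/20 gives 4062047911197291/4096000000000000.

4062047911197291/4096000000000000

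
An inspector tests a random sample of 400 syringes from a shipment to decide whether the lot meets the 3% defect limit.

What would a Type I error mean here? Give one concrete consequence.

With the conventional null hypothesis that the lot's defect rate is 3% (within specification):
A Type I error is rejecting H₀ when H₀ is true.
Here that means rejecting the lot and scrapping or reworking it when actually the lot's defect rate is 3% (within specification).

A Type I error would mean concluding that the lot's defect rate exceeds 3% when in fact the lot's defect rate is 3% (within specification). Consequence: an acceptable shipment is needlessly reworked at extra cost.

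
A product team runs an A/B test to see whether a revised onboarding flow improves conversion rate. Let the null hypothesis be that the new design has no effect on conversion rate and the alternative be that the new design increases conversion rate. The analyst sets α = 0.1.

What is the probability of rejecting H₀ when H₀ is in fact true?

The significance level α is, by definition, the probability of a Type I error — P(reject H₀ | H₀ true).

0.1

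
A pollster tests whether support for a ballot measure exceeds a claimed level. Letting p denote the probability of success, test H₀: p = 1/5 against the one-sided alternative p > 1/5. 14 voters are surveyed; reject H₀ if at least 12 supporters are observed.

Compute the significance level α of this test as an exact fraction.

α = P(reject H₀ | H₀ true) = P(X ≥ 12 | p = 1/5), with X ~ Binomial(14, 1/5).
Summing C(14,j)(1/5)^j(4/5)^{14−j} for j = 12,…,14 gives 1513/6103515625.

1513/6103515625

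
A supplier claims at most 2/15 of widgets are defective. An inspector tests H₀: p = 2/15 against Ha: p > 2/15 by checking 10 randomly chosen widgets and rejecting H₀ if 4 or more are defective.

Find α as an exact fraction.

6543935072/192216796875

The significance level is the probability, assuming p = 2/15, of seeing 4 or more defectives in 10 draws.
Computing the lower-tail complement: 1 − 185672861803/192216796875 = 6543935072/192216796875.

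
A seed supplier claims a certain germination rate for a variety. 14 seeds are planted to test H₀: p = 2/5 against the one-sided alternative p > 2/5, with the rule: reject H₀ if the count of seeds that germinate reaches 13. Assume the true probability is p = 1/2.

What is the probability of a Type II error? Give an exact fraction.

β = P(fail to reject H₀ | Ha true) = P(K ≤ 12 | p = 1/2), K ~ Binomial(14, 1/2).
Equivalently, β = 1 − P(K ≥ 13) = 16369/16384.

16369/16384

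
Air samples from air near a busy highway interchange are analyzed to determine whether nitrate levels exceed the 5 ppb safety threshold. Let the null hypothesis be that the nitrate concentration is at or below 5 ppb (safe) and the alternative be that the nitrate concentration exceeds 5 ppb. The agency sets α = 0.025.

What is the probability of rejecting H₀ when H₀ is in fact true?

0.025

The significance level α is, by definition, the probability of a Type I error — P(reject H₀ | H₀ true).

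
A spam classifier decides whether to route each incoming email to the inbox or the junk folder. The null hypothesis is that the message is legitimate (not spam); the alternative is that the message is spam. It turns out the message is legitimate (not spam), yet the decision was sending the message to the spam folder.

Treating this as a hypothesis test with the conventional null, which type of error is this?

'Sending the message to the spam folder' corresponds to rejecting H₀.
H₀ was rejected but H₀ is true — a Type I error (false positive).

Type I error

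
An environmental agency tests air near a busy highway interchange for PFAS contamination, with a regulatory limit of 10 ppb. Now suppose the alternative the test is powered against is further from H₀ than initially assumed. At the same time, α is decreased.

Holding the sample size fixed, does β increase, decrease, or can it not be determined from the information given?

Cannot be determined from the information given.

The first change alone would make β decrease; the second alone would make β increase. Which effect dominates depends on the magnitudes, which are not given.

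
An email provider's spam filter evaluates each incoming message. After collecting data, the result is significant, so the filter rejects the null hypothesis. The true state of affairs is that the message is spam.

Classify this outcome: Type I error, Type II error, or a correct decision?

The conventional null hypothesis here is that the message is legitimate (not spam).
The test rejected a false H₀ — the decision matches the true state.

Neither — the decision is correct.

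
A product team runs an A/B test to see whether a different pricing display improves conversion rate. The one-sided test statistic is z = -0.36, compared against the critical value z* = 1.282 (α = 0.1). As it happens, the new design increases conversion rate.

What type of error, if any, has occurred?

Type II error

The conventional null hypothesis is that the new design has no effect on conversion rate.
Since z = -0.36 ≤ z* = 1.282, H₀ is not rejected.
H₀ is false (actually the new design increases conversion rate).
Failing to reject a false H₀ is a Type II error.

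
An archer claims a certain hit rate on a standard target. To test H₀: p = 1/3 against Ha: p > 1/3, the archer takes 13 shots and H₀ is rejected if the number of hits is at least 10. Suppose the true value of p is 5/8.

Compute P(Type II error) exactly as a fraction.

107331531597/137438953472

β = P(fail to reject H₀ | Ha true) = P(K ≤ 9 | p = 5/8), K ~ Binomial(13, 5/8).
Summing C(13,j)·(5/8)^j·(3/8)^{13-j} for j = 0..9 gives 107331531597/137438953472.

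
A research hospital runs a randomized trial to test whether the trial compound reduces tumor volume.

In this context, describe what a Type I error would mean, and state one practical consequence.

With the conventional null hypothesis that the drug has no effect on tumor volume:
A Type I error is rejecting H₀ when H₀ is true.
Here that means concluding that the drug is effective when actually the drug has no effect on tumor volume.

A Type I error would mean concluding that the drug reduces tumor volume when in fact the drug has no effect on tumor volume. Consequence: an ineffective drug is approved and marketed, exposing patients to side effects with no benefit.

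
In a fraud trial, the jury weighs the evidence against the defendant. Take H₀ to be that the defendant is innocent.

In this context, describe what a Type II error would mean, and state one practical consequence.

A Type II error is failing to reject H₀ when H₀ is false.
Here that means acquitting the defendant when actually the defendant is guilty.

A Type II error would mean concluding that the defendant is innocent (or at least failing to establish that the defendant is guilty) when in fact the defendant is guilty. Consequence: a guilty person goes free.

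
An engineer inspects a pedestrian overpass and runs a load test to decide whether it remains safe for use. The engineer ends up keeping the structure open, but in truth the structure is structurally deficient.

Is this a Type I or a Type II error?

Type II error

The null hypothesis here is that the structure meets the required load capacity (safe).
'Keeping the structure open' corresponds to failing to reject H₀.
H₀ was not rejected but H₀ is false — a Type II error (false negative).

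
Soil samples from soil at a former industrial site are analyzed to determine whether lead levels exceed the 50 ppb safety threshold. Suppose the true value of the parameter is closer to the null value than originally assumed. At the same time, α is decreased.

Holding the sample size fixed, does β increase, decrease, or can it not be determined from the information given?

A smaller true effect puts the Ha sampling distribution closer to H₀, so more of it falls in the non-rejection region. Lowering α raises the bar for rejection; under Ha, the test now fails to reject on outcomes it previously would have rejected. Both changes push β in the same direction.

It increases.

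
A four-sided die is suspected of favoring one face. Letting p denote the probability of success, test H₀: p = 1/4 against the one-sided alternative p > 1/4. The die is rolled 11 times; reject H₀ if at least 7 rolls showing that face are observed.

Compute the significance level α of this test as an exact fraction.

15857/2097152

α = P(reject H₀ | H₀ true) = P(Y ≥ 7 | p = 1/4), with Y ~ Binomial(11, 1/4).
Adding the binomial terms for j = 7 through 11 with p = 1/4 yields 15857/2097152.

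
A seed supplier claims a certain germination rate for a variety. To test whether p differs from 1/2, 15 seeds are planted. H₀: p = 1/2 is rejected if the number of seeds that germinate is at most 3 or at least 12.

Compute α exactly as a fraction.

The significance level is the null-hypothesis probability of the rejection region {≤3} ∪ {≥12}.
By symmetry, α = 2·P(K ≤ 3) = 2·(1 + 15 + 105 + 455)/32768 = 1152/32768 = 9/256.

9/256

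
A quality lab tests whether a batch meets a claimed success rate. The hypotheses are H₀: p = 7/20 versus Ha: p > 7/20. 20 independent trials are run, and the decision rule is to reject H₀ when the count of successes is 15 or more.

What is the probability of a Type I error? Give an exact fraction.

The Type I error probability is α = P(S ≥ 15) computed under H₀, where S ~ Binomial(20, 7/20).
Summing C(20,j)(7/20)^j(13/20)^{20−j} for j = 15,…,20 gives 8141536504788768391093/26214400000000000000000000.

8141536504788768391093/26214400000000000000000000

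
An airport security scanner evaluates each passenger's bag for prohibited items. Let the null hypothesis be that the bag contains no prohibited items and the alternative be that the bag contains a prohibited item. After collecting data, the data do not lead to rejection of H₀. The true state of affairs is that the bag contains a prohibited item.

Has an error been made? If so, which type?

H₀ was not rejected, but H₀ is actually false.
Failing to reject a false null hypothesis is a Type II error (false negative).

Type II error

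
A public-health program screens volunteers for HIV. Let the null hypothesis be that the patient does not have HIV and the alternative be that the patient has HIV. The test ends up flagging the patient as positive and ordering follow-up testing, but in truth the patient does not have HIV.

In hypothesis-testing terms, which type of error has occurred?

Type I error

'Flagging the patient as positive and ordering follow-up testing' corresponds to rejecting H₀.
H₀ was rejected but H₀ is true — a Type I error (false positive).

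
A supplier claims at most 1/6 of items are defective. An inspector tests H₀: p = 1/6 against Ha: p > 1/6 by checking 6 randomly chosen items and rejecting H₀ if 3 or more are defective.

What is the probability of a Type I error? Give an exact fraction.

1453/23328

α = P(reject H₀ | H₀ true) = P(X ≥ 3 | p = 1/6), X ~ Binomial(6, 1/6).
Computing the lower-tail complement: 1 − 21875/23328 = 1453/23328.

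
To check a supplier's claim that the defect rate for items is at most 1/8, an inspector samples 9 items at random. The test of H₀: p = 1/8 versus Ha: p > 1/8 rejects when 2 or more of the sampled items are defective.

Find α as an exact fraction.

The significance level is the probability, assuming p = 1/8, of seeing 2 or more defectives in 9 draws.
Via the complement, α = 1 − Σ_{j=0}^{1} C(9,j)(1/8)^j(7/8)^{9-j} = 2623807/8388608.

2623807/8388608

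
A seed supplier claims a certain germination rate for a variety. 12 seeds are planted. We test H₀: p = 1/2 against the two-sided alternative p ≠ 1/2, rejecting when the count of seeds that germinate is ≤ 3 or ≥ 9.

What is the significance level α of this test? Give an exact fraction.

Under H₀, K ~ Binomial(12, 1/2); α is the probability of landing in either tail, P(K ≤ 3) + P(K ≥ 9).
By symmetry, α = 2·P(K ≤ 3) = 2·(1 + 12 + 66 + 220)/4096 = 598/4096 = 299/2048.

299/2048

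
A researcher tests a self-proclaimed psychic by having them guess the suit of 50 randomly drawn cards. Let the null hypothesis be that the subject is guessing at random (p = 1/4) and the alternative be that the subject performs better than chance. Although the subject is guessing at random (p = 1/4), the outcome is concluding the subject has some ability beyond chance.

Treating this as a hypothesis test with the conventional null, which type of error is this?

Type I error

'Concluding the subject has some ability beyond chance' corresponds to rejecting H₀.
H₀ was rejected but H₀ is true — a Type I error (false positive).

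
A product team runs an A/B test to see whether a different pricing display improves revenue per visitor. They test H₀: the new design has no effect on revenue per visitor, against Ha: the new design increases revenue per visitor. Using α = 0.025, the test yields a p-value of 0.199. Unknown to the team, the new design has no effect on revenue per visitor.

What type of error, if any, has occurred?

Since p = 0.199 ≥ α = 0.025, H₀ is not rejected.
H₀ is true (actually the new design has no effect on revenue per visitor).
The decision matches the true state — no error.

No error (correct decision).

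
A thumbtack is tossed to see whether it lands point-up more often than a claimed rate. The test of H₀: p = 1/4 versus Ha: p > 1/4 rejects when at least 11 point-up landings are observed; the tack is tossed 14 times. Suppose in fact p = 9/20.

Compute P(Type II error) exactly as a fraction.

809836111480091663/819200000000000000

β = P(fail to reject H₀ | Ha true) = P(Y ≤ 10 | p = 9/20), Y ~ Binomial(14, 9/20).
Equivalently, β = 1 − P(Y ≥ 11) = 809836111480091663/819200000000000000.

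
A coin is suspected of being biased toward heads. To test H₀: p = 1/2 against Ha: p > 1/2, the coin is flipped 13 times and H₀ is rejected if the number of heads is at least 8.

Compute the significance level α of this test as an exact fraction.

Under H₀, K ~ Binomial(13, 1/2), and α = P(K ≥ 8).
Summing the upper tail: (1287 + 715 + 286 + 78 + 13 + 1) / 2^13 = 2380/8192 = 595/2048.

595/2048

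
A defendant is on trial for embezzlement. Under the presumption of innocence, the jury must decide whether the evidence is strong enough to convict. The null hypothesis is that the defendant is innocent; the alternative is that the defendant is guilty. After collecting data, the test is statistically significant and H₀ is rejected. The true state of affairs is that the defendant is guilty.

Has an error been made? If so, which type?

The test rejected a false H₀ — the decision matches the true state.

Neither — the decision is correct.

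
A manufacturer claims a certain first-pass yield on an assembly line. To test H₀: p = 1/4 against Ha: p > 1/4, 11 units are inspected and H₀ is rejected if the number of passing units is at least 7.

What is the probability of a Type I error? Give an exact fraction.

α = P(reject H₀ | H₀ true) = P(K ≥ 7 | p = 1/4), with K ~ Binomial(11, 1/4).
Adding the binomial terms for j = 7 through 11 with p = 1/4 yields 15857/2097152.

15857/2097152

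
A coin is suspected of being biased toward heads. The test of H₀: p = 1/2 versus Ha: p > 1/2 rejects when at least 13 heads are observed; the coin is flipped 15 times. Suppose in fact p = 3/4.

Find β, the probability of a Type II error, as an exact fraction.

820244467/1073741824

A Type II error is failing to reject when Ha holds: with p = 3/4, β = P(K ≤ 12).
Adding the binomial probabilities P(K=0)+…+P(K=12) at p = 3/4 gives 820244467/1073741824.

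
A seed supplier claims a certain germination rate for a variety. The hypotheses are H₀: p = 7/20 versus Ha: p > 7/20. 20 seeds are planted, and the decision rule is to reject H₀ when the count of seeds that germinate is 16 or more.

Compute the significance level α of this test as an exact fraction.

1309170390051900216169/26214400000000000000000000

Under H₀, S ~ Binomial(20, 7/20), and α = P(S ≥ 16).
Adding the binomial terms for j = 16 through 20 with p = 7/20 yields 1309170390051900216169/26214400000000000000000000.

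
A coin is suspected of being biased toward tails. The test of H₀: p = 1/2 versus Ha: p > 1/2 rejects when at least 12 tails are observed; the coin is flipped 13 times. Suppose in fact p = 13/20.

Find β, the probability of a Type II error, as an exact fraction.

β = P(fail to reject H₀ | Ha true) = P(K ≤ 11 | p = 13/20), K ~ Binomial(13, 13/20).
Adding the binomial probabilities P(K=0)+…+P(K=11) at p = 13/20 gives 9937124893407747/10240000000000000.

9937124893407747/10240000000000000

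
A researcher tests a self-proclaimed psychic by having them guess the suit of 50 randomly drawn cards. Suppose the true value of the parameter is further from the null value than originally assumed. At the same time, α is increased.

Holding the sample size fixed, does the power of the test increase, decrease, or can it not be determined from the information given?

It increases.

A larger true effect moves the Ha sampling distribution further from the H₀ critical value, making rejection more likely when Ha is true. Relaxing α lowers the evidence threshold; under Ha, outcomes that previously fell short now trigger rejection. Both changes push β in the same direction.
Since power = 1 − β and β decreases, power increases.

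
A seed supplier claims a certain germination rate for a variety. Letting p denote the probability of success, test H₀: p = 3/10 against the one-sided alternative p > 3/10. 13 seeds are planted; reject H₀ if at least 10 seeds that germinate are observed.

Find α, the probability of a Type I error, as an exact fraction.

Under H₀, X ~ Binomial(13, 3/10), and α = P(X ≥ 10).
Adding the binomial terms for j = 10 through 13 with p = 3/10 yields 651960009/1000000000000.

651960009/1000000000000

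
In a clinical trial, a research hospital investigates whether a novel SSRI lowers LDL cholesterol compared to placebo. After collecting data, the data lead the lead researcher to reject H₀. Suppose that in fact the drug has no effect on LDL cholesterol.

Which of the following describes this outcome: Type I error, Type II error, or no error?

The conventional null hypothesis here is that the drug has no effect on LDL cholesterol.
H₀ was rejected, but H₀ is actually true.
Rejecting a true null hypothesis is a Type I error (false positive).

Type I error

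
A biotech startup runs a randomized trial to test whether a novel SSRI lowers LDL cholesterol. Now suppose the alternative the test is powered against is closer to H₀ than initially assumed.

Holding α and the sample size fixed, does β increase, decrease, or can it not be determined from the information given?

It increases.

A smaller true effect puts the Ha sampling distribution closer to H₀, so more of it falls in the non-rejection region.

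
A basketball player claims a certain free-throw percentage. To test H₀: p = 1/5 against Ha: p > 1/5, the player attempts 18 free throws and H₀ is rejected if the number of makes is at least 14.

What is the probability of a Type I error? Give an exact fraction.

167621/762939453125

Under H₀, Y ~ Binomial(18, 1/5), and α = P(Y ≥ 14).
Adding the binomial terms for j = 14 through 18 with p = 1/5 yields 167621/762939453125.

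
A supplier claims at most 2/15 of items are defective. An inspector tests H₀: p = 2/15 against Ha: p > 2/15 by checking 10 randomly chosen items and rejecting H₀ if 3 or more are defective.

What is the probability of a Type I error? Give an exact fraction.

26623460512/192216796875

The significance level is the probability, assuming p = 2/15, of seeing 3 or more defectives in 10 draws.
Via the complement, α = 1 − Σ_{j=0}^{2} C(10,j)(2/15)^j(13/15)^{10-j} = 26623460512/192216796875.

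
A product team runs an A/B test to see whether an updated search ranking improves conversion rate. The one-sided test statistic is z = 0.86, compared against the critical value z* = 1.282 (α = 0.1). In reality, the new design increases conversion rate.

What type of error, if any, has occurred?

The conventional null hypothesis is that the new design has no effect on conversion rate.
Since z = 0.86 ≤ z* = 1.282, H₀ is not rejected.
H₀ is false (actually the new design increases conversion rate).
Failing to reject a false H₀ is a Type II error.

Type II error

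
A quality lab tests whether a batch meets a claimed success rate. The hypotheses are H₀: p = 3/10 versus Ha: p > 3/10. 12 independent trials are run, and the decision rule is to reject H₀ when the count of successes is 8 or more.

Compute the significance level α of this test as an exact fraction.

α = P(reject H₀ | H₀ true) = P(Y ≥ 8 | p = 3/10), with Y ~ Binomial(12, 3/10).
Adding the binomial terms for j = 8 through 12 with p = 3/10 yields 948937113/100000000000.

948937113/100000000000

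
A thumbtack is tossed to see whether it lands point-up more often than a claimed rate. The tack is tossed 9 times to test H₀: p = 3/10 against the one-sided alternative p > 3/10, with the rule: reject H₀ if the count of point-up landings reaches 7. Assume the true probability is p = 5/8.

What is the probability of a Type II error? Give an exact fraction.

24101307/33554432

Under the alternative p = 5/8, K ~ Binomial(9, 5/8); β is the probability the test does not reject, P(K < 7).
Summing C(9,j)·(5/8)^j·(3/8)^{9-j} for j = 0..6 gives 24101307/33554432.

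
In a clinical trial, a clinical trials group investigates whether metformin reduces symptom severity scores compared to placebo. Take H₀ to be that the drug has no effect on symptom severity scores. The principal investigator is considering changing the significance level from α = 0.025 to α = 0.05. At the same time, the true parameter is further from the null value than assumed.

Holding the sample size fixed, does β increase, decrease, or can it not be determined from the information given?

Relaxing α lowers the evidence threshold; under Ha, outcomes that previously fell short now trigger rejection. A bigger departure from H₀ is easier for the test to detect, so it fails to reject less often. Both changes push β in the same direction.

It decreases.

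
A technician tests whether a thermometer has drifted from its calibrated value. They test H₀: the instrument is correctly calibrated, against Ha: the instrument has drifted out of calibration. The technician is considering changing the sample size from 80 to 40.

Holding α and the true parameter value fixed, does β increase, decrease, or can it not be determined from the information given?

It increases.

Reducing n widens both sampling distributions, so the test has less ability to distinguish Ha from H₀.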